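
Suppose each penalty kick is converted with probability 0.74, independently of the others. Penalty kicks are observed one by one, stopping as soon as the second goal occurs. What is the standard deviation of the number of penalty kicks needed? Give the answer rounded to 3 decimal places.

Y = total penalty kicks until the second success; negative binomial with r=2, p=0.74.
SD(Y) = √[r(1−p)/p²] = √(0.94960) = 0.97447

0.974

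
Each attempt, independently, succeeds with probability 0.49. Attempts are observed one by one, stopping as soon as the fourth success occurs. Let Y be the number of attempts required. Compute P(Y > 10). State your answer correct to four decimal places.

0.1888

Needing more than 10 attempts ⇔ fewer than 4 successes in the first 10. With X ~ Binomial(10, 0.49), P(Y > 10) = P(X ≤ 3).
  k=0: C(10,0)·0.49^0·0.51^10 = 0.001190
  k=1: C(10,1)·0.49^1·0.51^9 = 0.011437
  k=2: C(10,2)·0.49^2·0.51^8 = 0.049450
  k=3: C(10,3)·0.49^3·0.51^7 = 0.126695
P(X ≤ 3) = 0.188773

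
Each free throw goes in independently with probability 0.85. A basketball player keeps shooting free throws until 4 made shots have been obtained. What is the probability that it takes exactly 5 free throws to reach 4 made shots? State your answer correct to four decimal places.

Y = trial on which the fourth success occurs; negative binomial, r=4, p=0.85.
P(Y=5) = C(4,3) · p^4 · (1−p)^1
= 4 · 0.52201 · 0.15 = 0.313204

0.3132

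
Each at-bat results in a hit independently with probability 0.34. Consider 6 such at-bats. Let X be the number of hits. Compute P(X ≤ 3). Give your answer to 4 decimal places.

0.8931

X ~ Binomial(6, 0.34); P(X ≤ 3) = Σ C(6,k) p^k (1−p)^(6−k) over k:
  k=0: C(6,0)·0.34^0·0.66^6 = 0.082654
  k=1: C(6,1)·0.34^1·0.66^5 = 0.255476
  k=2: C(6,2)·0.34^2·0.66^4 = 0.329022
  k=3: C(6,3)·0.34^3·0.66^3 = 0.225995
Total = 0.893147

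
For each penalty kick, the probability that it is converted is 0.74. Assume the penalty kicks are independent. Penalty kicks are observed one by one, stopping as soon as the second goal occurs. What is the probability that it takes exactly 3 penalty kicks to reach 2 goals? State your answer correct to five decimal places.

Y = trial on which the second success occurs; negative binomial, r=2, p=0.74.
P(Y=3) = C(2,1) · p^2 · (1−p)^1
= 2 · 0.5476 · 0.26 = 0.2847520

0.28475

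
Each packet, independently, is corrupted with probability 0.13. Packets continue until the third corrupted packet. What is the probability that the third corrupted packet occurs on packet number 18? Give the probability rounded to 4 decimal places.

0.0370

Y = trial on which the third success occurs; negative binomial, r=3, p=0.13.
P(Y=18) = C(17,2) · p^3 · (1−p)^15
= 136 · 0.002197 · 0.12382 = 0.036996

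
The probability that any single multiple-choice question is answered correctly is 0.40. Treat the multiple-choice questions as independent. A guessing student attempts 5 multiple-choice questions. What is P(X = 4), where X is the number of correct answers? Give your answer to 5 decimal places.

0.07680

X ~ Binomial(n=5, p=0.40).
P(X=4) = C(5,4) · p^4 · (1−p)^1
= 5 · 0.0256 · 0.6 = 0.0768000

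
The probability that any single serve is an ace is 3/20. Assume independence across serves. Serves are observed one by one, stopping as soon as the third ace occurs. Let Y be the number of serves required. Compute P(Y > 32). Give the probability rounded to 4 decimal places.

Needing more than 32 serves ⇔ fewer than 3 successes in the first 32. With X ~ Binomial(32, 0.15), P(Y > 32) = P(X ≤ 2).
  k=0: C(32,0)·0.15^0·0.85^32 = 0.005513
  k=1: C(32,1)·0.15^1·0.85^31 = 0.031133
  k=2: C(32,2)·0.15^2·0.85^30 = 0.085159
P(X ≤ 2) = 0.121806

0.1218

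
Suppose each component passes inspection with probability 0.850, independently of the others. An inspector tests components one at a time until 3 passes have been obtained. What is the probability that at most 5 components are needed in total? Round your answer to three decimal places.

Finishing within 5 components ⇔ at least 3 successes in the first 5. With X ~ Binomial(5, 0.85), P(Y ≤ 5) = 1 − P(X ≤ 2).
  k=0: C(5,0)·0.85^0·0.15^5 = 0.00008
  k=1: C(5,1)·0.85^1·0.15^4 = 0.00215
  k=2: C(5,2)·0.85^2·0.15^3 = 0.02438
1 − 0.02661 = 0.97339

0.973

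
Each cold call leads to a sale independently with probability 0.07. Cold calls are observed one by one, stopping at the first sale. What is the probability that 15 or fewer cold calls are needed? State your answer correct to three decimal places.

0.663

Y = number of cold calls to the first success; geometric, p = 0.07.
P(Y ≤ 15) = 1 − (1−p)^15 = 1 − 0.33670 = 0.66330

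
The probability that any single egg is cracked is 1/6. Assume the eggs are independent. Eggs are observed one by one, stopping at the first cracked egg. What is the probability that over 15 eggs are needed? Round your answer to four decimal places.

0.0649

Y = number of eggs to the first success; geometric, p = 0.166667.
P(Y > 15) = P(first 15 all fail) = (1−p)^15 = 0.064905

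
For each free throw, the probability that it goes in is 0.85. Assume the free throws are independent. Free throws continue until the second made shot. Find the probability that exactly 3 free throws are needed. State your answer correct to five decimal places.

0.21675

Y = trial on which the second success occurs; negative binomial, r=2, p=0.85.
P(Y=3) = C(2,1) · p^2 · (1−p)^1
= 2 · 0.7225 · 0.15 = 0.2167500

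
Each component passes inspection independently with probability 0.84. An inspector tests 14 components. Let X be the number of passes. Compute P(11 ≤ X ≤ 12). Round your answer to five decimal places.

X ~ Binomial(14, 0.84); P(11 ≤ X ≤ 12) = Σ C(14,k) p^k (1−p)^(14−k) over k:
  k=11: C(14,11)·0.84^11·0.16^3 = 0.2190451
  k=12: C(14,12)·0.84^12·0.16^2 = 0.2874967
Total = 0.5065417

0.50654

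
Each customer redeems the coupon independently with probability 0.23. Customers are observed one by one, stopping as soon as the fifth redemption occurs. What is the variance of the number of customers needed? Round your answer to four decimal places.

Y = total customers until the fifth success; negative binomial with r=5, p=0.23.
Var(Y) = r(1−p)/p² = 5·0.77 / 0.23² = 72.778828

72.7788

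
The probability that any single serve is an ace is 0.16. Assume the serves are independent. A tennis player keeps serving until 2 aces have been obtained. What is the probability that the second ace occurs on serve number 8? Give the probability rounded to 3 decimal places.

Y = trial on which the second success occurs; negative binomial, r=2, p=0.16.
P(Y=8) = C(7,1) · p^2 · (1−p)^6
= 7 · 0.0256 · 0.3513 = 0.06295

0.063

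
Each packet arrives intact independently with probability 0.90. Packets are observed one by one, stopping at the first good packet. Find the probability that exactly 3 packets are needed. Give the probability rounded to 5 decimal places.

0.00900

Geometric (trials to first success), p = 0.90.
P(Y = 3) = (1−p)^2 · p = 0.01 · 0.90 = 0.0090000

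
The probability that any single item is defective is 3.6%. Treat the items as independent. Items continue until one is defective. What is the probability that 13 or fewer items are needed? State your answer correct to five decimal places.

Y = number of items to the first success; geometric, p = 0.036.
P(Y ≤ 13) = 1 − (1−p)^13 = 1 − 0.6208711 = 0.3791289

0.37913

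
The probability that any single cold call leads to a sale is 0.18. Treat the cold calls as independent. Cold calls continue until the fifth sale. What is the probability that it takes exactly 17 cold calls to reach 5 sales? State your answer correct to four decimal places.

Y = trial on which the fifth success occurs; negative binomial, r=5, p=0.18.
P(Y=17) = C(16,4) · p^5 · (1−p)^12
= 1820 · 0.00018896 · 0.09242 = 0.031783

0.0318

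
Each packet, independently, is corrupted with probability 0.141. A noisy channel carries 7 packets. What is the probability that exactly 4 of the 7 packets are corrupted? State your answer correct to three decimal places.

0.009

X ~ Binomial(n=7, p=0.141).
P(X=4) = C(7,4) · p^4 · (1−p)^3
= 35 · 0.00039525 · 0.63384 = 0.00877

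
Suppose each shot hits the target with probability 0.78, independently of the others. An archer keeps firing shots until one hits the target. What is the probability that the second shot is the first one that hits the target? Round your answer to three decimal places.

Geometric (trials to first success), p = 0.78.
P(Y = 2) = (1−p)^1 · p = 0.22 · 0.78 = 0.17160

0.172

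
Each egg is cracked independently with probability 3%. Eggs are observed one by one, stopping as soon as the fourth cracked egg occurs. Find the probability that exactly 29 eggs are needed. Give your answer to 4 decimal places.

Y = trial on which the fourth success occurs; negative binomial, r=4, p=0.03.
P(Y=29) = C(28,3) · p^4 · (1−p)^25
= 3276 · 8.1e-07 · 0.46697 = 0.001239

0.0012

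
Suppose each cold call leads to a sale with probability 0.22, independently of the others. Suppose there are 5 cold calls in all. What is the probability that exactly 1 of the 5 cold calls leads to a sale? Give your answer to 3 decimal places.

0.407

X ~ Binomial(n=5, p=0.22).
P(X=1) = C(5,1) · p^1 · (1−p)^4
= 5 · 0.22 · 0.37015 = 0.40717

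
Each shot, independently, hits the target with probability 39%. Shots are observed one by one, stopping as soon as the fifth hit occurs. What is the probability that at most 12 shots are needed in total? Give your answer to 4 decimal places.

0.5332

Finishing within 12 shots ⇔ at least 5 successes in the first 12. With X ~ Binomial(12, 0.39), P(Y ≤ 12) = 1 − P(X ≤ 4).
  k=0: C(12,0)·0.39^0·0.61^12 = 0.002654
  k=1: C(12,1)·0.39^1·0.61^11 = 0.020365
  k=2: C(12,2)·0.39^2·0.61^10 = 0.071610
  k=3: C(12,3)·0.39^3·0.61^9 = 0.152611
  k=4: C(12,4)·0.39^4·0.61^8 = 0.219534
1 − 0.466773 = 0.533227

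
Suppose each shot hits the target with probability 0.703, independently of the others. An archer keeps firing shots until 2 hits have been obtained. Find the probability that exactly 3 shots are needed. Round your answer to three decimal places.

0.294

Y = trial on which the second success occurs; negative binomial, r=2, p=0.703.
P(Y=3) = C(2,1) · p^2 · (1−p)^1
= 2 · 0.49421 · 0.297 = 0.29356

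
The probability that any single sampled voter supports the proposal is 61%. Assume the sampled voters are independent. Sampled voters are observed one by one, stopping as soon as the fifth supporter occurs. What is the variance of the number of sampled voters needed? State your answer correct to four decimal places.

5.2405

Y = total sampled voters until the fifth success; negative binomial with r=5, p=0.61.
Var(Y) = r(1−p)/p² = 5·0.39 / 0.61² = 5.240527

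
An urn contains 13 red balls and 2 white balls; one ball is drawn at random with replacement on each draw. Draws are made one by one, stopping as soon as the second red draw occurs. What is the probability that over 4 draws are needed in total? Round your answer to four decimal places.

0.0085

Needing more than 4 draws ⇔ fewer than 2 successes in the first 4. With X ~ Binomial(4, 0.866667), P(Y > 4) = P(X ≤ 1).
  k=0: C(4,0)·0.866667^0·0.133333^4 = 0.000316
  k=1: C(4,1)·0.866667^1·0.133333^3 = 0.008217
P(X ≤ 1) = 0.008533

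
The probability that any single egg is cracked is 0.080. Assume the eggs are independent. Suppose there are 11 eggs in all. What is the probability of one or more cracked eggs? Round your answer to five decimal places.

P(at least one) = 1 − P(none) = 1 − (1 − 0.08)^11
= 1 − 0.3996374 = 0.6003626

0.60036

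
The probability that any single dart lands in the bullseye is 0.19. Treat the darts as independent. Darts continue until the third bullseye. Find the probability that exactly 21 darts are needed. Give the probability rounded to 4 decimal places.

0.0294

Y = trial on which the third success occurs; negative binomial, r=3, p=0.19.
P(Y=21) = C(20,2) · p^3 · (1−p)^18
= 190 · 0.006859 · 0.022528 = 0.029359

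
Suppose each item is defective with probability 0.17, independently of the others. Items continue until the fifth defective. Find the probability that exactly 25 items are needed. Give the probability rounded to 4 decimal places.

Y = trial on which the fifth success occurs; negative binomial, r=5, p=0.17.
P(Y=25) = C(24,4) · p^5 · (1−p)^20
= 10626 · 0.00014199 · 0.024075 = 0.036323

0.0363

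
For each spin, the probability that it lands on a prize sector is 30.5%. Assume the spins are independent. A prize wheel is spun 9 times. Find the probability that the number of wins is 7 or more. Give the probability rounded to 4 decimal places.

0.0048

X ~ Binomial(9, 0.305); P(X ≥ 7) = Σ C(9,k) p^k (1−p)^(9−k) over k:
  k=7: C(9,7)·0.305^7·0.695^2 = 0.004269
  k=8: C(9,8)·0.305^8·0.695^1 = 0.000468
  k=9: C(9,9)·0.305^9·0.695^0 = 0.000023
Total = 0.004761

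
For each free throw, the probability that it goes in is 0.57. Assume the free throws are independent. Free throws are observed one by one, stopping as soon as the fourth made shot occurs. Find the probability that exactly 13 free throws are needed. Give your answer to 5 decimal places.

Y = trial on which the fourth success occurs; negative binomial, r=4, p=0.57.
P(Y=13) = C(12,3) · p^4 · (1−p)^9
= 220 · 0.10556 · 0.00050259 = 0.0116718

0.01167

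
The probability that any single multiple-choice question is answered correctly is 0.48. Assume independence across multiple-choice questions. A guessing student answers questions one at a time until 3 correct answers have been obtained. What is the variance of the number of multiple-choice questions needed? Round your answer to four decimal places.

Y = total multiple-choice questions until the third success; negative binomial with r=3, p=0.48.
Var(Y) = r(1−p)/p² = 3·0.52 / 0.48² = 6.770833

6.7708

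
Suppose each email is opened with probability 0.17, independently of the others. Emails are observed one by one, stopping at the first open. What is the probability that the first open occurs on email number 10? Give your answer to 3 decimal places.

Geometric (trials to first success), p = 0.17.
P(Y = 10) = (1−p)^9 · p = 0.18694 · 0.17 = 0.03178

0.032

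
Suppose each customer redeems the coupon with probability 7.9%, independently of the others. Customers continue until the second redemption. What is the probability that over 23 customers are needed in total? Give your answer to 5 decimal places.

Needing more than 23 customers ⇔ fewer than 2 successes in the first 23. With X ~ Binomial(23, 0.079), P(Y > 23) = P(X ≤ 1).
  k=0: C(23,0)·0.079^0·0.921^23 = 0.1506508
  k=1: C(23,1)·0.079^1·0.921^22 = 0.2972123
P(X ≤ 1) = 0.4478631

0.44786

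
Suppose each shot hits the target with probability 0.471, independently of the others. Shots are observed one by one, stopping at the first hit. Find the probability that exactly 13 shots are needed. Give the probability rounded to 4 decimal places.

0.0002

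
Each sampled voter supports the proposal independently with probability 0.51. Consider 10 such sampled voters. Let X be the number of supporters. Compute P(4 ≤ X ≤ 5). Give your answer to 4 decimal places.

0.4422

X ~ Binomial(10, 0.51); P(4 ≤ X ≤ 5) = Σ C(10,k) p^k (1−p)^(10−k) over k:
  k=4: C(10,4)·0.51^4·0.49^6 = 0.196642
  k=5: C(10,5)·0.51^5·0.49^5 = 0.245602
Total = 0.442244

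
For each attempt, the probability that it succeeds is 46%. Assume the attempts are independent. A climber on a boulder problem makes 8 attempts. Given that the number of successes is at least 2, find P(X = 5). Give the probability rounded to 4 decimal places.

0.1925

X ~ Binomial(8, 0.46). Want P(X=5 | X≥2) = P(X=5) / P(X≥2).
P(X=5) = C(8,5)·0.46^5·0.54^3 = 0.181618
P(X≥2) = 1 − 0.007230 − 0.049272 = 0.943497
Ratio = 0.181618 / 0.943497 = 0.192494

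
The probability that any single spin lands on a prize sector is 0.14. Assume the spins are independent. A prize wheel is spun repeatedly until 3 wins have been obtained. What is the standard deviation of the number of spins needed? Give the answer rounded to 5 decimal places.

Y = total spins until the third success; negative binomial with r=3, p=0.14.
SD(Y) = √[r(1−p)/p²] = √(131.6326531) = 11.4731274

11.47313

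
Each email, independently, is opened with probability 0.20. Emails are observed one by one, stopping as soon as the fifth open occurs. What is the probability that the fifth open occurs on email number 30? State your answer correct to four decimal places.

Y = trial on which the fifth success occurs; negative binomial, r=5, p=0.20.
P(Y=30) = C(29,4) · p^5 · (1−p)^25
= 23751 · 0.00032 · 0.0037779 = 0.028713

0.0287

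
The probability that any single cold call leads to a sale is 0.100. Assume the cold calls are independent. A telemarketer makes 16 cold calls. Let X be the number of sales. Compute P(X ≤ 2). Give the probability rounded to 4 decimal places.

0.7892

X ~ Binomial(16, 0.10); P(X ≤ 2) = Σ C(16,k) p^k (1−p)^(16−k) over k:
  k=0: C(16,0)·0.10^0·0.90^16 = 0.185302
  k=1: C(16,1)·0.10^1·0.90^15 = 0.329426
  k=2: C(16,2)·0.10^2·0.90^14 = 0.274522
Total = 0.789249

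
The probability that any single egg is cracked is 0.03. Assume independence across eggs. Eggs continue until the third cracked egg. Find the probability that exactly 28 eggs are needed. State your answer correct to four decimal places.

0.0044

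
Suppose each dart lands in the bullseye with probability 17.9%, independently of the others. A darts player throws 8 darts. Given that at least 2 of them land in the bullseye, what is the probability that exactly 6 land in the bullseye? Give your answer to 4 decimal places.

0.0014

X ~ Binomial(8, 0.179). Want P(X=6 | X≥2) = P(X=6) / P(X≥2).
P(X=6) = C(8,6)·0.179^6·0.821^2 = 0.000621
P(X≥2) = 1 − 0.206417 − 0.360035 = 0.433548
Ratio = 0.000621 / 0.433548 = 0.001432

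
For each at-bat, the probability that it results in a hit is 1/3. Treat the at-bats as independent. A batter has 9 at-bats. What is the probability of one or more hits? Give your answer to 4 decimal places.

P(at least one) = 1 − P(none) = 1 − (1 − 0.333333)^9
= 1 − 0.026012 = 0.973988

0.9740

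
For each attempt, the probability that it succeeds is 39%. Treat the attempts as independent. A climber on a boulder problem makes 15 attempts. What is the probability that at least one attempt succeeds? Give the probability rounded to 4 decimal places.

0.9994

P(at least one) = 1 − P(none) = 1 − (1 − 0.39)^15
= 1 − 0.000602 = 0.999398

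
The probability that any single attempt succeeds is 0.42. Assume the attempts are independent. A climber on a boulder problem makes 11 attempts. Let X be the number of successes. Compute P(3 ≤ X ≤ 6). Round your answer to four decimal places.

X ~ Binomial(11, 0.42); P(3 ≤ X ≤ 6) = Σ C(11,k) p^k (1−p)^(11−k) over k:
  k=3: C(11,3)·0.42^3·0.58^8 = 0.156551
  k=4: C(11,4)·0.42^4·0.58^7 = 0.226729
  k=5: C(11,5)·0.42^5·0.58^6 = 0.229856
  k=6: C(11,6)·0.42^6·0.58^5 = 0.166448
Total = 0.779584

0.7796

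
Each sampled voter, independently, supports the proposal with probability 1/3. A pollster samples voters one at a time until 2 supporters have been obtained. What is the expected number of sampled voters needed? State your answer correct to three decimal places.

6.000

Y = total sampled voters until the second success; negative binomial with r=2, p=0.333333.
E[Y] = r / p = 2 / 0.333333 = 6.00000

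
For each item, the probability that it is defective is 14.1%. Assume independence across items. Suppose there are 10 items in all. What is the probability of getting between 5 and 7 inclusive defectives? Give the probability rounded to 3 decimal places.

0.008

X ~ Binomial(10, 0.141); P(5 ≤ X ≤ 7) = Σ C(10,k) p^k (1−p)^(10−k) over k:
  k=5: C(10,5)·0.141^5·0.859^5 = 0.00657
  k=6: C(10,6)·0.141^6·0.859^4 = 0.00090
  k=7: C(10,7)·0.141^7·0.859^3 = 0.00008
Total = 0.00755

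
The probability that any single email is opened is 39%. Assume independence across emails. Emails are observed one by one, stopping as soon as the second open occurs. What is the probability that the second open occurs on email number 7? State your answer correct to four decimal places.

0.0771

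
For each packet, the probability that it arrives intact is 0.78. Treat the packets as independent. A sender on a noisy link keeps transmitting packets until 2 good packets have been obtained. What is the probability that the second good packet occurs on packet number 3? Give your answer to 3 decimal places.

0.268

Y = trial on which the second success occurs; negative binomial, r=2, p=0.78.
P(Y=3) = C(2,1) · p^2 · (1−p)^1
= 2 · 0.6084 · 0.22 = 0.26770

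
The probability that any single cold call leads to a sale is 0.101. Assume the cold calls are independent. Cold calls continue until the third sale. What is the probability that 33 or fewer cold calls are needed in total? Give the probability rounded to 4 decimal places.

Finishing within 33 cold calls ⇔ at least 3 successes in the first 33. With X ~ Binomial(33, 0.101), P(Y ≤ 33) = 1 − P(X ≤ 2).
  k=0: C(33,0)·0.101^0·0.899^33 = 0.029790
  k=1: C(33,1)·0.101^1·0.899^32 = 0.110445
  k=2: C(33,2)·0.101^2·0.899^31 = 0.198530
1 − 0.338765 = 0.661235

0.6612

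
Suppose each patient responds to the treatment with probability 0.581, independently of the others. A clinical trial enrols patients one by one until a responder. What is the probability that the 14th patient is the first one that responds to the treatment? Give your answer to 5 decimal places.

0.00001

Geometric (trials to first success), p = 0.581.
P(Y = 14) = (1−p)^13 · p = 1.2268e-05 · 0.581 = 0.0000071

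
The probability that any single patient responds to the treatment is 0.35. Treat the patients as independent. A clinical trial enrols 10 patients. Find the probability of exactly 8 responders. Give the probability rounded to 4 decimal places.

X ~ Binomial(n=10, p=0.35).
P(X=8) = C(10,8) · p^8 · (1−p)^2
= 45 · 0.00022519 · 0.4225 = 0.004281

0.0043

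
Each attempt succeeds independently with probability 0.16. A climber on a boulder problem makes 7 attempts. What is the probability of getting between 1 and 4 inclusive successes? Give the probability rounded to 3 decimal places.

0.703

X ~ Binomial(7, 0.16); P(1 ≤ X ≤ 4) = Σ C(7,k) p^k (1−p)^(7−k) over k:
  k=1: C(7,1)·0.16^1·0.84^6 = 0.39345
  k=2: C(7,2)·0.16^2·0.84^5 = 0.22483
  k=3: C(7,3)·0.16^3·0.84^4 = 0.07137
  k=4: C(7,4)·0.16^4·0.84^3 = 0.01360
Total = 0.70325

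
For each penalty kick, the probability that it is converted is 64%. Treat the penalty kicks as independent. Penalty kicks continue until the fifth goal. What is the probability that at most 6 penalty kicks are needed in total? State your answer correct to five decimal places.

Finishing within 6 penalty kicks ⇔ at least 5 successes in the first 6. With X ~ Binomial(6, 0.64), P(Y ≤ 6) = 1 − P(X ≤ 4).
  k=0: C(6,0)·0.64^0·0.36^6 = 0.0021768
  k=1: C(6,1)·0.64^1·0.36^5 = 0.0232190
  k=2: C(6,2)·0.64^2·0.36^4 = 0.1031956
  k=3: C(6,3)·0.64^3·0.36^3 = 0.2446118
  k=4: C(6,4)·0.64^4·0.36^2 = 0.3261491
1 − 0.6993523 = 0.3006477

0.30065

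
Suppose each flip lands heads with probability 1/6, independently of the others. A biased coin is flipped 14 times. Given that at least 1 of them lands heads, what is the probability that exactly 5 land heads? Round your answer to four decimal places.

0.0541

X ~ Binomial(14, 0.166667). Want P(X=5 | X≥1) = P(X=5) / P(X≥1).
P(X=5) = C(14,5)·0.166667^5·0.833333^9 = 0.049897
P(X≥1) = 1 − 0.077887 = 0.922113
Ratio = 0.049897 / 0.922113 = 0.054112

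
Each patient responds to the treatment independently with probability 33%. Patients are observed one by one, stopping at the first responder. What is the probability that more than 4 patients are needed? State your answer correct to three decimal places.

0.202

Y = number of patients to the first success; geometric, p = 0.33.
P(Y > 4) = P(first 4 all fail) = (1−p)^4 = 0.20151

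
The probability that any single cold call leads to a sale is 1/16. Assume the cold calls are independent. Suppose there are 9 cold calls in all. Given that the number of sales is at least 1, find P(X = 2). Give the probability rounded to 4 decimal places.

0.2032

X ~ Binomial(9, 0.0625). Want P(X=2 | X≥1) = P(X=2) / P(X≥1).
P(X=2) = C(9,2)·0.0625^2·0.9375^7 = 0.089508
P(X≥1) = 1 − 0.559425 = 0.440575
Ratio = 0.089508 / 0.440575 = 0.203161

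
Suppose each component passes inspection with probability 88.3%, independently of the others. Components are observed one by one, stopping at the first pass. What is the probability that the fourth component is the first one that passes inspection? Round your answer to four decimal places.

Geometric (trials to first success), p = 0.883.
P(Y = 4) = (1−p)^3 · p = 0.0016016 · 0.883 = 0.001414

0.0014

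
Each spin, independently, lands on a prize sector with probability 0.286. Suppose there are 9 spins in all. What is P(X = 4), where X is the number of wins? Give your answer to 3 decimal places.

X ~ Binomial(n=9, p=0.286).
P(X=4) = C(9,4) · p^4 · (1−p)^5
= 126 · 0.0066906 · 0.18556 = 0.15643

0.156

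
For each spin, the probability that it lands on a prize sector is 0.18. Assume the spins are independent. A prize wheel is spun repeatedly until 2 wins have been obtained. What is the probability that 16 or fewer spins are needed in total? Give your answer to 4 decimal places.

0.8115

Finishing within 16 spins ⇔ at least 2 successes in the first 16. With X ~ Binomial(16, 0.18), P(Y ≤ 16) = 1 − P(X ≤ 1).
  k=0: C(16,0)·0.18^0·0.82^16 = 0.041785
  k=1: C(16,1)·0.18^1·0.82^15 = 0.146757
1 − 0.188543 = 0.811457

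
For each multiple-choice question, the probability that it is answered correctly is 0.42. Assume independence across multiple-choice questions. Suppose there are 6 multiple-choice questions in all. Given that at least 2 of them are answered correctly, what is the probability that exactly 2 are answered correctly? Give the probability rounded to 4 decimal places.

0.3759

X ~ Binomial(6, 0.42). Want P(X=2 | X≥2) = P(X=2) / P(X≥2).
P(X=2) = C(6,2)·0.42^2·0.58^4 = 0.299434
P(X≥2) = 1 − 0.038069 − 0.165402 = 0.796529
Ratio = 0.299434 / 0.796529 = 0.375924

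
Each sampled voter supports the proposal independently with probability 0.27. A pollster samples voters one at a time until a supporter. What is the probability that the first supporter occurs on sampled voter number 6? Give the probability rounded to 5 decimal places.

0.05597

Geometric (trials to first success), p = 0.27.
P(Y = 6) = (1−p)^5 · p = 0.20731 · 0.27 = 0.0559729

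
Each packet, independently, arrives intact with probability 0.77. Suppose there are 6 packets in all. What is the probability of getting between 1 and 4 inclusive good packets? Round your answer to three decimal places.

X ~ Binomial(6, 0.77); P(1 ≤ X ≤ 4) = Σ C(6,k) p^k (1−p)^(6−k) over k:
  k=1: C(6,1)·0.77^1·0.23^5 = 0.00297
  k=2: C(6,2)·0.77^2·0.23^4 = 0.02489
  k=3: C(6,3)·0.77^3·0.23^3 = 0.11109
  k=4: C(6,4)·0.77^4·0.23^2 = 0.27894
Total = 0.41789

0.418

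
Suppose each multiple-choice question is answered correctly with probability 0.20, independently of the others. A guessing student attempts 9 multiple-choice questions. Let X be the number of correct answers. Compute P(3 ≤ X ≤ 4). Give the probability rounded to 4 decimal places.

X ~ Binomial(9, 0.20); P(3 ≤ X ≤ 4) = Σ C(9,k) p^k (1−p)^(9−k) over k:
  k=3: C(9,3)·0.20^3·0.80^6 = 0.176161
  k=4: C(9,4)·0.20^4·0.80^5 = 0.066060
Total = 0.242221

0.2422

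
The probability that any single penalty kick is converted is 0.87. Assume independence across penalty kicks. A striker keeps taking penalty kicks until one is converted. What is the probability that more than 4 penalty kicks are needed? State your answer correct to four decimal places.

0.0003

Y = number of penalty kicks to the first success; geometric, p = 0.87.
P(Y > 4) = P(first 4 all fail) = (1−p)^4 = 0.000286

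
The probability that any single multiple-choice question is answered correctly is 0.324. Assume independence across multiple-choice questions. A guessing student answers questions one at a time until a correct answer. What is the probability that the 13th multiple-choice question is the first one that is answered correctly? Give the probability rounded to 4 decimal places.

Geometric (trials to first success), p = 0.324.
P(Y = 13) = (1−p)^12 · p = 0.0091067 · 0.324 = 0.002951

0.0030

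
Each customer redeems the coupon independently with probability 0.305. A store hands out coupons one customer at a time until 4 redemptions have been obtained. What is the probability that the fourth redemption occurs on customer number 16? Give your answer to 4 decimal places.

0.0500

Y = trial on which the fourth success occurs; negative binomial, r=4, p=0.305.
P(Y=16) = C(15,3) · p^4 · (1−p)^12
= 455 · 0.0086537 · 0.0127 = 0.050007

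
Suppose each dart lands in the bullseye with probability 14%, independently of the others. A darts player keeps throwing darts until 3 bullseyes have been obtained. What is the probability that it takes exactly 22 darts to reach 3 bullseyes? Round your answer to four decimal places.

Y = trial on which the third success occurs; negative binomial, r=3, p=0.14.
P(Y=22) = C(21,2) · p^3 · (1−p)^19
= 210 · 0.002744 · 0.056947 = 0.032815

0.0328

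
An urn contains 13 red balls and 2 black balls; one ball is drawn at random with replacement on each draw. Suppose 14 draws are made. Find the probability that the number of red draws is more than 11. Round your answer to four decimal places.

X ~ Binomial(14, 0.866667); P(X ≥ 12) = Σ C(14,k) p^k (1−p)^(14−k) over k:
  k=12: C(14,12)·0.866667^12·0.133333^2 = 0.290499
  k=13: C(14,13)·0.866667^13·0.133333^1 = 0.290499
  k=14: C(14,14)·0.866667^14·0.133333^0 = 0.134874
Total = 0.715871

0.7159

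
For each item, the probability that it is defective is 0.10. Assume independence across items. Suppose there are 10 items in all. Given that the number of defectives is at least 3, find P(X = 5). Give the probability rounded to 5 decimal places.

0.02120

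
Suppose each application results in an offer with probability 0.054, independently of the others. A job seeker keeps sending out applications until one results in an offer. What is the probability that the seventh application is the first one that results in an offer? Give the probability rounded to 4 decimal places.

0.0387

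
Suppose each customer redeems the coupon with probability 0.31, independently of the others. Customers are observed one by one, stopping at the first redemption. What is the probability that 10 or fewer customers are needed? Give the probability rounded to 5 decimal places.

0.97554

Y = number of customers to the first success; geometric, p = 0.31.
P(Y ≤ 10) = 1 − (1−p)^10 = 1 − 0.0244619 = 0.9755381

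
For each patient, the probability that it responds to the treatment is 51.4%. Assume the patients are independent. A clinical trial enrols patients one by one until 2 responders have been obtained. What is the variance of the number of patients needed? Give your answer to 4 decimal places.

3.6791

Y = total patients until the second success; negative binomial with r=2, p=0.514.
Var(Y) = r(1−p)/p² = 2·0.486 / 0.514² = 3.679087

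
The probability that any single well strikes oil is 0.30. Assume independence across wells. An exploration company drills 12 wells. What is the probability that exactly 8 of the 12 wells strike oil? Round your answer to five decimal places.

X ~ Binomial(n=12, p=0.30).
P(X=8) = C(12,8) · p^8 · (1−p)^4
= 495 · 6.561e-05 · 0.2401 = 0.0077977

0.00780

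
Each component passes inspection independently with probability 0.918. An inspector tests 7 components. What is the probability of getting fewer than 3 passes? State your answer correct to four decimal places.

0.0001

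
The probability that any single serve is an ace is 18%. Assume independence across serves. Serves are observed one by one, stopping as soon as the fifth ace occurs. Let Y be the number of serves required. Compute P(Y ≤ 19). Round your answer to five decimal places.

Finishing within 19 serves ⇔ at least 5 successes in the first 19. With X ~ Binomial(19, 0.18), P(Y ≤ 19) = 1 − P(X ≤ 4).
  k=0: C(19,0)·0.18^0·0.82^19 = 0.0230390
  k=1: C(19,1)·0.18^1·0.82^18 = 0.0960894
  k=2: C(19,2)·0.18^2·0.82^17 = 0.1898351
  k=3: C(19,3)·0.18^3·0.82^16 = 0.2361364
  k=4: C(19,4)·0.18^4·0.82^15 = 0.2073393
1 − 0.7524392 = 0.2475608

0.24756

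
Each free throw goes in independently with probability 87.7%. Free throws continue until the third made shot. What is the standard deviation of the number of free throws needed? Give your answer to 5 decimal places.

0.69265

Y = total free throws until the third success; negative binomial with r=3, p=0.877.
SD(Y) = √[r(1−p)/p²] = √(0.4797635) = 0.6926496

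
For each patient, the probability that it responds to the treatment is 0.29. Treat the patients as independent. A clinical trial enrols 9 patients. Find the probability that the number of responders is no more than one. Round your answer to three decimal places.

0.214

X ~ Binomial(9, 0.29); P(X ≤ 1) = Σ C(9,k) p^k (1−p)^(9−k) over k:
  k=0: C(9,0)·0.29^0·0.71^9 = 0.04585
  k=1: C(9,1)·0.29^1·0.71^8 = 0.16854
Total = 0.21439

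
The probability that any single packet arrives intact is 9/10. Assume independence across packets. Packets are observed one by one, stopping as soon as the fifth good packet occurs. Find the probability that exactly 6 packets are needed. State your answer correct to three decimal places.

Y = trial on which the fifth success occurs; negative binomial, r=5, p=0.90.
P(Y=6) = C(5,4) · p^5 · (1−p)^1
= 5 · 0.59049 · 0.1 = 0.29524

0.295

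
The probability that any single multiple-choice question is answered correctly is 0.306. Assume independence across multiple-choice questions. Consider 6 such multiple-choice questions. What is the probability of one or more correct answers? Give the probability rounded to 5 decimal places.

0.88827

P(at least one) = 1 − P(none) = 1 − (1 − 0.306)^6
= 1 − 0.1117267 = 0.8882733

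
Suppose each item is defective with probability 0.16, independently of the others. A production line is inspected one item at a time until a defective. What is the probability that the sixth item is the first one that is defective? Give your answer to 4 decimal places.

0.0669

Geometric (trials to first success), p = 0.16.
P(Y = 6) = (1−p)^5 · p = 0.41821 · 0.16 = 0.066914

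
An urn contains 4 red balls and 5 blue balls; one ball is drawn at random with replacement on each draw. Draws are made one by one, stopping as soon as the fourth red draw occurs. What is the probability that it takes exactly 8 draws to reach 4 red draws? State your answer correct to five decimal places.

Y = trial on which the fourth success occurs; negative binomial, r=4, p=0.444444.
P(Y=8) = C(7,3) · p^4 · (1−p)^4
= 35 · 0.039018 · 0.09526 = 0.1300912

0.13009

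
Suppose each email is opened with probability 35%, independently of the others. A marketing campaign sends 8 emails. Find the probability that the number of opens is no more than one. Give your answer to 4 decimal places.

0.1691

X ~ Binomial(8, 0.35); P(X ≤ 1) = Σ C(8,k) p^k (1−p)^(8−k) over k:
  k=0: C(8,0)·0.35^0·0.65^8 = 0.031864
  k=1: C(8,1)·0.35^1·0.65^7 = 0.137262
Total = 0.169127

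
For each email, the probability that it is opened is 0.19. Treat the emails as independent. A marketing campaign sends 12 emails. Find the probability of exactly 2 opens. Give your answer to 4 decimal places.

0.2897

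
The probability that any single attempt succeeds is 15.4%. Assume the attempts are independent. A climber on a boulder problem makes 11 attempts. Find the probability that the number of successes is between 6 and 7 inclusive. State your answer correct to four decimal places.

X ~ Binomial(11, 0.154); P(6 ≤ X ≤ 7) = Σ C(11,k) p^k (1−p)^(11−k) over k:
  k=6: C(11,6)·0.154^6·0.846^5 = 0.002671
  k=7: C(11,7)·0.154^7·0.846^4 = 0.000347
Total = 0.003018

0.0030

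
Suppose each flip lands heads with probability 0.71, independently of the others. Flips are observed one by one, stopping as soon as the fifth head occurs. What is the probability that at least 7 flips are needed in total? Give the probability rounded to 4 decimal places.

0.5580

Needing more than 6 flips ⇔ fewer than 5 successes in the first 6. With X ~ Binomial(6, 0.71), P(Y > 6) = P(X ≤ 4).
  k=0: C(6,0)·0.71^0·0.29^6 = 0.000595
  k=1: C(6,1)·0.71^1·0.29^5 = 0.008738
  k=2: C(6,2)·0.71^2·0.29^4 = 0.053481
  k=3: C(6,3)·0.71^3·0.29^3 = 0.174582
  k=4: C(6,4)·0.71^4·0.29^2 = 0.320568
P(X ≤ 4) = 0.557964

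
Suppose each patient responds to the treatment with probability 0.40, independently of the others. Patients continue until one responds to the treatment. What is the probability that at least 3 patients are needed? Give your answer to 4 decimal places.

0.3600

Y = number of patients to the first success; geometric, p = 0.40.
P(Y > 2) = P(first 2 all fail) = (1−p)^2 = 0.360000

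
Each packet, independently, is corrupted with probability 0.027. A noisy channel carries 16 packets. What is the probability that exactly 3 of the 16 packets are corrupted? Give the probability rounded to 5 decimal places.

0.00772

X ~ Binomial(n=16, p=0.027).
P(X=3) = C(16,3) · p^3 · (1−p)^13
= 560 · 1.9683e-05 · 0.70059 = 0.0077223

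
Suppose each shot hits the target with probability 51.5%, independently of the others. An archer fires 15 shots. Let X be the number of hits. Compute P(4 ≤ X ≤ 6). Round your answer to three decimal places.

0.251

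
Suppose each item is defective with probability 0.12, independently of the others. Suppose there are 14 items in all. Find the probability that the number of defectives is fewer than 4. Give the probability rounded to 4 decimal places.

0.9226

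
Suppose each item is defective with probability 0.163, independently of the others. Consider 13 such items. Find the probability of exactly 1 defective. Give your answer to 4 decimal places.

X ~ Binomial(n=13, p=0.163).
P(X=1) = C(13,1) · p^1 · (1−p)^12
= 13 · 0.163 · 0.11822 = 0.250517

0.2505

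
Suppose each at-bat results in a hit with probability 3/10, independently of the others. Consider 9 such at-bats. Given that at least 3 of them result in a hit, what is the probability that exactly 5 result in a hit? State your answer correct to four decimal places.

0.1369

X ~ Binomial(9, 0.30). Want P(X=5 | X≥3) = P(X=5) / P(X≥3).
P(X=5) = C(9,5)·0.30^5·0.70^4 = 0.073514
P(X≥3) = 1 − 0.040354 − 0.155650 − 0.266828 = 0.537169
Ratio = 0.073514 / 0.537169 = 0.136854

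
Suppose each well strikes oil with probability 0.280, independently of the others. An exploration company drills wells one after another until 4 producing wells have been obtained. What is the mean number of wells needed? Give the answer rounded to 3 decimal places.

Y = total wells until the fourth success; negative binomial with r=4, p=0.28.
E[Y] = r / p = 4 / 0.28 = 14.28571

14.286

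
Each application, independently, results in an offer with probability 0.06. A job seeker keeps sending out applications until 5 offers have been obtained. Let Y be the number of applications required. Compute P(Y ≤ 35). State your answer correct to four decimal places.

0.0563

Finishing within 35 applications ⇔ at least 5 successes in the first 35. With X ~ Binomial(35, 0.06), P(Y ≤ 35) = 1 − P(X ≤ 4).
  k=0: C(35,0)·0.06^0·0.94^35 = 0.114677
  k=1: C(35,1)·0.06^1·0.94^34 = 0.256192
  k=2: C(35,2)·0.06^2·0.94^33 = 0.277996
  k=3: C(35,3)·0.06^3·0.94^32 = 0.195189
  k=4: C(35,4)·0.06^4·0.94^31 = 0.099671
1 − 0.943725 = 0.056275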